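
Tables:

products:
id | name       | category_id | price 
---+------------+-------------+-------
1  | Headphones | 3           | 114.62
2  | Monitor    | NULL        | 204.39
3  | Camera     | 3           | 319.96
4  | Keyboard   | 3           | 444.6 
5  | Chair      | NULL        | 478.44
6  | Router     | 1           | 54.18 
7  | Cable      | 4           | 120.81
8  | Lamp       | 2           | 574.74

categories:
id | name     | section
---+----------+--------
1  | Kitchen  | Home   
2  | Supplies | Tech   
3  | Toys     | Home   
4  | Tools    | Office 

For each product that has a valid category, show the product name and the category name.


INNER JOIN keeps only products rows whose category_id matches an id in categories. Walk through each product:
  - product 1 (Headphones): category_id=3 -> matches Toys
  - product 2 (Monitor): category_id=NULL, no match -> dropped
  - product 3 (Camera): category_id=3 -> matches Toys
  - product 4 (Keyboard): category_id=3 -> matches Toys
  - product 5 (Chair): category_id=NULL, no match -> dropped
  - product 6 (Router): category_id=1 -> matches Kitchen
  - product 7 (Cable): category_id=4 -> matches Tools
  - product 8 (Lamp): category_id=2 -> matches Supplies
So 2 of 8 rows are dropped.

SQL:
SELECT a.name, b.name AS category
FROM products a
INNER JOIN categories b ON a.category_id = b.id

Result:
name       | category
-----------+---------
Headphones | Toys    
Camera     | Toys    
Keyboard   | Toys    
Router     | Kitchen 
Cable      | Tools   
Lamp       | Supplies


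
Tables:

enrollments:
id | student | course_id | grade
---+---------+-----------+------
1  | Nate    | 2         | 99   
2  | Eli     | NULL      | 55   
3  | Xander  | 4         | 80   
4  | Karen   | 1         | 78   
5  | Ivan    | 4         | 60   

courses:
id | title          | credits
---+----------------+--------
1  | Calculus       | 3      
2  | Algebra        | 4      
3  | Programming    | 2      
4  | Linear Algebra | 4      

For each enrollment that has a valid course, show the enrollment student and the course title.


INNER JOIN keeps only enrollments rows whose course_id matches an id in courses. Walk through each enrollment:
  - enrollment 1 (Nate): course_id=2 -> matches Algebra
  - enrollment 2 (Eli): course_id=NULL, no match -> dropped
  - enrollment 3 (Xander): course_id=4 -> matches Linear Algebra
  - enrollment 4 (Karen): course_id=1 -> matches Calculus
  - enrollment 5 (Ivan): course_id=4 -> matches Linear Algebra
So 1 of 5 rows is dropped.

SQL:
SELECT a.student, b.title AS course
FROM enrollments a
INNER JOIN courses b ON a.course_id = b.id

Result:
student | course        
--------+---------------
Nate    | Algebra       
Xander  | Linear Algebra
Karen   | Calculus      
Ivan    | Linear Algebra


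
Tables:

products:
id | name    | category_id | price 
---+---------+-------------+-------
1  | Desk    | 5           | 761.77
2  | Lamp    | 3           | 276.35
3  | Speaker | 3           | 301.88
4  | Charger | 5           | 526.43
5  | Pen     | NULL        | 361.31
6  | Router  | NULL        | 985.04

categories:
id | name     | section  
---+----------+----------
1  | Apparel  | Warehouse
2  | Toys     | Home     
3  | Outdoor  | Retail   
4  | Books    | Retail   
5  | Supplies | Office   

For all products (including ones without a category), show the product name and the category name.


LEFT JOIN keeps every row from products (the left table); where category_id has no match in categories, the category columns become NULL. Walk through each product:
  - product 1 (Desk): category_id=5 -> matches Supplies
  - product 2 (Lamp): category_id=3 -> matches Outdoor
  - product 3 (Speaker): category_id=3 -> matches Outdoor
  - product 4 (Charger): category_id=5 -> matches Supplies
  - product 5 (Pen): category_id=NULL, no match -> kept with NULL
  - product 6 (Router): category_id=NULL, no match -> kept with NULL
All 6 rows appear; 2 have NULL category.

SQL:
SELECT a.name, b.name AS category
FROM products a
LEFT JOIN categories b ON a.category_id = b.id

Result:
name    | category
--------+---------
Desk    | Supplies
Lamp    | Outdoor 
Speaker | Outdoor 
Charger | Supplies
Pen     | NULL    
Router  | NULL    


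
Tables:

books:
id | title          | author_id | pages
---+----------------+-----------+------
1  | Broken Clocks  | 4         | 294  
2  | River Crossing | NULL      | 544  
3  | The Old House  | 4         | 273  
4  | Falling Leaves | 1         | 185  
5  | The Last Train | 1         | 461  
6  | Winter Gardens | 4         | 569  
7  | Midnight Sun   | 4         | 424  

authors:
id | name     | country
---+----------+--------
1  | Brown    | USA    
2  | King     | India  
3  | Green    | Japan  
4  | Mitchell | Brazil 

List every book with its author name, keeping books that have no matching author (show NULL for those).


LEFT JOIN keeps every row from books (the left table); where author_id has no match in authors, the author columns become NULL. Walk through each book:
  - book 1 (Broken Clocks): author_id=4 -> matches Mitchell
  - book 2 (River Crossing): author_id=NULL, no match -> kept with NULL
  - book 3 (The Old House): author_id=4 -> matches Mitchell
  - book 4 (Falling Leaves): author_id=1 -> matches Brown
  - book 5 (The Last Train): author_id=1 -> matches Brown
  - book 6 (Winter Gardens): author_id=4 -> matches Mitchell
  - book 7 (Midnight Sun): author_id=4 -> matches Mitchell
All 7 rows appear; 1 has NULL author.

SQL:
SELECT a.title, b.name AS author
FROM books a
LEFT JOIN authors b ON a.author_id = b.id

Result:
title          | author  
---------------+---------
Broken Clocks  | Mitchell
River Crossing | NULL    
The Old House  | Mitchell
Falling Leaves | Brown   
The Last Train | Brown   
Winter Gardens | Mitchell
Midnight Sun   | Mitchell


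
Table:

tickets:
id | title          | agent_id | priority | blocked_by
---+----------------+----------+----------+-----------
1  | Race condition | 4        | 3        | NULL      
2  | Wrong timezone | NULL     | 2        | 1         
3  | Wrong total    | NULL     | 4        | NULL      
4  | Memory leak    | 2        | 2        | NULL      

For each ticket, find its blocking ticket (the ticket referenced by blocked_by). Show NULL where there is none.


This is a self-join: tickets is joined to a second copy of itself, matching each row's blocked_by to another row's id. Use LEFT JOIN so rows with blocked_by=NULL are kept.
  - ticket 1 (Race condition): blocked_by=NULL -> NULL
  - ticket 2 (Wrong timezone): blocked_by=1 -> Race condition
  - ticket 3 (Wrong total): blocked_by=NULL -> NULL
  - ticket 4 (Memory leak): blocked_by=NULL -> NULL

SQL:
SELECT a.title AS item, b.title AS blocked_by
FROM tickets a
LEFT JOIN tickets b ON a.blocked_by = b.id

Result:
item           | blocked_by    
---------------+---------------
Race condition | NULL          
Wrong timezone | Race condition
Wrong total    | NULL          
Memory leak    | NULL          


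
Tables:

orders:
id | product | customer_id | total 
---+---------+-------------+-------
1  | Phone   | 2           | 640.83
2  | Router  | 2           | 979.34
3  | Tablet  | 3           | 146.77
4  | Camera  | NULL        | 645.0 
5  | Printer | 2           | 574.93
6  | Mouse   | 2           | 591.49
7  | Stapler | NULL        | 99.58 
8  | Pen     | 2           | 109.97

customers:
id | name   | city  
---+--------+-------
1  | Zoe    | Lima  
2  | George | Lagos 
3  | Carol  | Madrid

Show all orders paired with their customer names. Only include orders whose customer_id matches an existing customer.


INNER JOIN keeps only orders rows whose customer_id matches an id in customers. Walk through each order:
  - order 1 (Phone): customer_id=2 -> matches George
  - order 2 (Router): customer_id=2 -> matches George
  - order 3 (Tablet): customer_id=3 -> matches Carol
  - order 4 (Camera): customer_id=NULL, no match -> dropped
  - order 5 (Printer): customer_id=2 -> matches George
  - order 6 (Mouse): customer_id=2 -> matches George
  - order 7 (Stapler): customer_id=NULL, no match -> dropped
  - order 8 (Pen): customer_id=2 -> matches George
So 2 of 8 rows are dropped.

SQL:
SELECT a.product, b.name AS customer
FROM orders a
INNER JOIN customers b ON a.customer_id = b.id

Result:
product | customer
--------+---------
Phone   | George  
Router  | George  
Tablet  | Carol   
Printer | George  
Mouse   | George  
Pen     | George  


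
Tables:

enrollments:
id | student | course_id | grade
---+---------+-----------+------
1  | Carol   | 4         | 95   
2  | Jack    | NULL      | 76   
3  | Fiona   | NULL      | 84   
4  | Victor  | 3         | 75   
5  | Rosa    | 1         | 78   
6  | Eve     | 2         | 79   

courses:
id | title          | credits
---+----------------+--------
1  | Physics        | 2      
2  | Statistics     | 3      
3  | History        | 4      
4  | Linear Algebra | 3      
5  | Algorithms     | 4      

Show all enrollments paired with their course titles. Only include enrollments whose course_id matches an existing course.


INNER JOIN keeps only enrollments rows whose course_id matches an id in courses. Walk through each enrollment:
  - enrollment 1 (Carol): course_id=4 -> matches Linear Algebra
  - enrollment 2 (Jack): course_id=NULL, no match -> dropped
  - enrollment 3 (Fiona): course_id=NULL, no match -> dropped
  - enrollment 4 (Victor): course_id=3 -> matches History
  - enrollment 5 (Rosa): course_id=1 -> matches Physics
  - enrollment 6 (Eve): course_id=2 -> matches Statistics
So 2 of 6 rows are dropped.

SQL:
SELECT a.student, b.title AS course
FROM enrollments a
INNER JOIN courses b ON a.course_id = b.id

Result:
student | course        
--------+---------------
Carol   | Linear Algebra
Victor  | History       
Rosa    | Physics       
Eve     | Statistics    


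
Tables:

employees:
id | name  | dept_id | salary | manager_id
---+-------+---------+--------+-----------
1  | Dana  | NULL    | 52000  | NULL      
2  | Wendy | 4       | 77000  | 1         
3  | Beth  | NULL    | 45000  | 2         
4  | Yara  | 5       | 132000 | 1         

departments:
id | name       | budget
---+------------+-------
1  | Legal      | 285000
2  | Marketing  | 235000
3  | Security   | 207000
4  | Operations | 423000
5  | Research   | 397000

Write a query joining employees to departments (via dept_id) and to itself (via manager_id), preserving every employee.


Two LEFT JOINs from the same base table employees: one to departments via dept_id, one to employees itself via manager_id. Both are LEFT so every employee is preserved.
Match against departments:
  - employee 1 (Dana): dept_id=NULL, no match -> kept with NULL
  - employee 2 (Wendy): dept_id=4 -> matches Operations
  - employee 3 (Beth): dept_id=NULL, no match -> kept with NULL
  - employee 4 (Yara): dept_id=5 -> matches Research
Match against employees (self):
  - employee 1 (Dana): manager_id=NULL -> NULL
  - employee 2 (Wendy): manager_id=1 -> Dana
  - employee 3 (Beth): manager_id=2 -> Wendy
  - employee 4 (Yara): manager_id=1 -> Dana

SQL:
SELECT a.name, b.name AS department, c.name AS manager
FROM employees a
LEFT JOIN departments b ON a.dept_id = b.id
LEFT JOIN employees c ON a.manager_id = c.id

Result:
name  | department | manager
------+------------+--------
Dana  | NULL       | NULL   
Wendy | Operations | Dana   
Beth  | NULL       | Wendy  
Yara  | Research   | Dana   


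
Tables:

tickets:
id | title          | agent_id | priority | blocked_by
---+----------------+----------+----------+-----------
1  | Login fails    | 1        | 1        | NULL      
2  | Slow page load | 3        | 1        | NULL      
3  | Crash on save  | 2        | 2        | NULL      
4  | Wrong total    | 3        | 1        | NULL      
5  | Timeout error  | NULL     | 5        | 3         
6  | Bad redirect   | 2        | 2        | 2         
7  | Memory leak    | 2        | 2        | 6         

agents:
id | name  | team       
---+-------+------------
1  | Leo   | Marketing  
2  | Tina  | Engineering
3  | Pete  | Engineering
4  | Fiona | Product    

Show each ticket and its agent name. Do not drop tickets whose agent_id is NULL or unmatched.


LEFT JOIN keeps every row from tickets (the left table); where agent_id has no match in agents, the agent columns become NULL. Walk through each ticket:
  - ticket 1 (Login fails): agent_id=1 -> matches Leo
  - ticket 2 (Slow page load): agent_id=3 -> matches Pete
  - ticket 3 (Crash on save): agent_id=2 -> matches Tina
  - ticket 4 (Wrong total): agent_id=3 -> matches Pete
  - ticket 5 (Timeout error): agent_id=NULL, no match -> kept with NULL
  - ticket 6 (Bad redirect): agent_id=2 -> matches Tina
  - ticket 7 (Memory leak): agent_id=2 -> matches Tina
All 7 rows appear; 1 has NULL agent.

SQL:
SELECT a.title, b.name AS agent
FROM tickets a
LEFT JOIN agents b ON a.agent_id = b.id

Result:
title          | agent
---------------+------
Login fails    | Leo  
Slow page load | Pete 
Crash on save  | Tina 
Wrong total    | Pete 
Timeout error  | NULL 
Bad redirect   | Tina 
Memory leak    | Tina 


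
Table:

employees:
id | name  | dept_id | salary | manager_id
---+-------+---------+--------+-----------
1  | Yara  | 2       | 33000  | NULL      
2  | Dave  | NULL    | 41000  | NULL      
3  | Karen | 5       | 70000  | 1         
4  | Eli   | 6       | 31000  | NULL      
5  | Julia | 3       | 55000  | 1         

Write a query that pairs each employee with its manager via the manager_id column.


This is a self-join: employees is joined to a second copy of itself, matching each row's manager_id to another row's id. Use LEFT JOIN so rows with manager_id=NULL are kept.
  - employee 1 (Yara): manager_id=NULL -> NULL
  - employee 2 (Dave): manager_id=NULL -> NULL
  - employee 3 (Karen): manager_id=1 -> Yara
  - employee 4 (Eli): manager_id=NULL -> NULL
  - employee 5 (Julia): manager_id=1 -> Yara

SQL:
SELECT a.name AS item, b.name AS manager
FROM employees a
LEFT JOIN employees b ON a.manager_id = b.id

Result:
item  | manager
------+--------
Yara  | NULL   
Dave  | NULL   
Karen | Yara   
Eli   | NULL   
Julia | Yara   


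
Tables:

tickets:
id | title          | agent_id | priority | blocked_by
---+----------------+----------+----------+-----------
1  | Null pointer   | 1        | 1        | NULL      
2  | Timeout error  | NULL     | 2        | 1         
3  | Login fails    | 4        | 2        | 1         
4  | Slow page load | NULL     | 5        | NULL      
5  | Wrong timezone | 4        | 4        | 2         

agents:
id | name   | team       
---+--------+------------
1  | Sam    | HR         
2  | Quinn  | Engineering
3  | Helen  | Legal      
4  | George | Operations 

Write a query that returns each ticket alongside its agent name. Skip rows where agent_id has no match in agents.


INNER JOIN keeps only tickets rows whose agent_id matches an id in agents. Walk through each ticket:
  - ticket 1 (Null pointer): agent_id=1 -> matches Sam
  - ticket 2 (Timeout error): agent_id=NULL, no match -> dropped
  - ticket 3 (Login fails): agent_id=4 -> matches George
  - ticket 4 (Slow page load): agent_id=NULL, no match -> dropped
  - ticket 5 (Wrong timezone): agent_id=4 -> matches George
So 2 of 5 rows are dropped.

SQL:
SELECT a.title, b.name AS agent
FROM tickets a
INNER JOIN agents b ON a.agent_id = b.id

Result:
title          | agent 
---------------+-------
Null pointer   | Sam   
Login fails    | George
Wrong timezone | George


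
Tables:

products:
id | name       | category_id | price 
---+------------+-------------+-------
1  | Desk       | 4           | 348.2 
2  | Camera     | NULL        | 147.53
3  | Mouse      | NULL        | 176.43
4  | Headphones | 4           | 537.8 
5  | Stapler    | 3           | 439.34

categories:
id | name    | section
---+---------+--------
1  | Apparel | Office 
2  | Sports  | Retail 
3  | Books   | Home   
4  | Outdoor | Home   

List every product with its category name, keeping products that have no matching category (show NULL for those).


LEFT JOIN keeps every row from products (the left table); where category_id has no match in categories, the category columns become NULL. Walk through each product:
  - product 1 (Desk): category_id=4 -> matches Outdoor
  - product 2 (Camera): category_id=NULL, no match -> kept with NULL
  - product 3 (Mouse): category_id=NULL, no match -> kept with NULL
  - product 4 (Headphones): category_id=4 -> matches Outdoor
  - product 5 (Stapler): category_id=3 -> matches Books
All 5 rows appear; 2 have NULL category.

SQL:
SELECT a.name, b.name AS category
FROM products a
LEFT JOIN categories b ON a.category_id = b.id

Result:
name       | category
-----------+---------
Desk       | Outdoor 
Camera     | NULL    
Mouse      | NULL    
Headphones | Outdoor 
Stapler    | Books   


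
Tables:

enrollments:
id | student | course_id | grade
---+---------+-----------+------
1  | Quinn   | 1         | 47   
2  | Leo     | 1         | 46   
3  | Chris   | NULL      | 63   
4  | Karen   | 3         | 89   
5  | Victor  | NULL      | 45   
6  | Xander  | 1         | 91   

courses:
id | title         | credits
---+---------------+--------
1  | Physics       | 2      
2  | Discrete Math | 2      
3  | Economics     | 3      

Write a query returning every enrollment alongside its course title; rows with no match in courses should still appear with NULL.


LEFT JOIN keeps every row from enrollments (the left table); where course_id has no match in courses, the course columns become NULL. Walk through each enrollment:
  - enrollment 1 (Quinn): course_id=1 -> matches Physics
  - enrollment 2 (Leo): course_id=1 -> matches Physics
  - enrollment 3 (Chris): course_id=NULL, no match -> kept with NULL
  - enrollment 4 (Karen): course_id=3 -> matches Economics
  - enrollment 5 (Victor): course_id=NULL, no match -> kept with NULL
  - enrollment 6 (Xander): course_id=1 -> matches Physics
All 6 rows appear; 2 have NULL course.

SQL:
SELECT a.student, b.title AS course
FROM enrollments a
LEFT JOIN courses b ON a.course_id = b.id

Result:
student | course   
--------+----------
Quinn   | Physics  
Leo     | Physics  
Chris   | NULL     
Karen   | Economics
Victor  | NULL     
Xander  | Physics  


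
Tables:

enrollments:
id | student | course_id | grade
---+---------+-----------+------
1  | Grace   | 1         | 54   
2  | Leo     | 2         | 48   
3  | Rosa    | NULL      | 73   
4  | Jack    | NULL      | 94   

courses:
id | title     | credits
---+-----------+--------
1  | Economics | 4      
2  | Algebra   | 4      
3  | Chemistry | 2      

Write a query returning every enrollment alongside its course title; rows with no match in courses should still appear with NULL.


LEFT JOIN keeps every row from enrollments (the left table); where course_id has no match in courses, the course columns become NULL. Walk through each enrollment:
  - enrollment 1 (Grace): course_id=1 -> matches Economics
  - enrollment 2 (Leo): course_id=2 -> matches Algebra
  - enrollment 3 (Rosa): course_id=NULL, no match -> kept with NULL
  - enrollment 4 (Jack): course_id=NULL, no match -> kept with NULL
All 4 rows appear; 2 have NULL course.

SQL:
SELECT a.student, b.title AS course
FROM enrollments a
LEFT JOIN courses b ON a.course_id = b.id

Result:
student | course   
--------+----------
Grace   | Economics
Leo     | Algebra  
Rosa    | NULL     
Jack    | NULL     


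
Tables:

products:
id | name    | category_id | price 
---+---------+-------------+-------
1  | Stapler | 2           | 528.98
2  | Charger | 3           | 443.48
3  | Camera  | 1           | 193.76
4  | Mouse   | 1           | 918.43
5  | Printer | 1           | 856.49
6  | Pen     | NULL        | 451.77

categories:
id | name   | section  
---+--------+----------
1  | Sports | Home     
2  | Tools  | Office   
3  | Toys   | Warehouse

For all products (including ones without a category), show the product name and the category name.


LEFT JOIN keeps every row from products (the left table); where category_id has no match in categories, the category columns become NULL. Walk through each product:
  - product 1 (Stapler): category_id=2 -> matches Tools
  - product 2 (Charger): category_id=3 -> matches Toys
  - product 3 (Camera): category_id=1 -> matches Sports
  - product 4 (Mouse): category_id=1 -> matches Sports
  - product 5 (Printer): category_id=1 -> matches Sports
  - product 6 (Pen): category_id=NULL, no match -> kept with NULL
All 6 rows appear; 1 has NULL category.

SQL:
SELECT a.name, b.name AS category
FROM products a
LEFT JOIN categories b ON a.category_id = b.id

Result:
name    | category
--------+---------
Stapler | Tools   
Charger | Toys    
Camera  | Sports  
Mouse   | Sports  
Printer | Sports  
Pen     | NULL    


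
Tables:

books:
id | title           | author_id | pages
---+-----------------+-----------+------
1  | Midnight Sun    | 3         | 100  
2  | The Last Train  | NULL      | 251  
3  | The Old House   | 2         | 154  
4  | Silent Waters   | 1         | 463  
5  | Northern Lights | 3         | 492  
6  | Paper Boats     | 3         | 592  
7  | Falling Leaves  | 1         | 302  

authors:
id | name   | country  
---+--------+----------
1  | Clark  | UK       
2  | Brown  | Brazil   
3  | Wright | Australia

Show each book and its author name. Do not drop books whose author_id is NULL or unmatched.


LEFT JOIN keeps every row from books (the left table); where author_id has no match in authors, the author columns become NULL. Walk through each book:
  - book 1 (Midnight Sun): author_id=3 -> matches Wright
  - book 2 (The Last Train): author_id=NULL, no match -> kept with NULL
  - book 3 (The Old House): author_id=2 -> matches Brown
  - book 4 (Silent Waters): author_id=1 -> matches Clark
  - book 5 (Northern Lights): author_id=3 -> matches Wright
  - book 6 (Paper Boats): author_id=3 -> matches Wright
  - book 7 (Falling Leaves): author_id=1 -> matches Clark
All 7 rows appear; 1 has NULL author.

SQL:
SELECT a.title, b.name AS author
FROM books a
LEFT JOIN authors b ON a.author_id = b.id

Result:
title           | author
----------------+-------
Midnight Sun    | Wright
The Last Train  | NULL  
The Old House   | Brown 
Silent Waters   | Clark 
Northern Lights | Wright
Paper Boats     | Wright
Falling Leaves  | Clark 


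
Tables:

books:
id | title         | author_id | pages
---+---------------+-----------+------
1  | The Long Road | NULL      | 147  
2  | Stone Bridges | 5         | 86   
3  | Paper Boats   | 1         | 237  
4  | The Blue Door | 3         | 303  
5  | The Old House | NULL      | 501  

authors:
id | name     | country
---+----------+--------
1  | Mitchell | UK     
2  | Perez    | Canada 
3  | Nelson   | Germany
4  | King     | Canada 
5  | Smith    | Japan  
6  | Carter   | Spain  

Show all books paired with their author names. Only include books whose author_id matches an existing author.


INNER JOIN keeps only books rows whose author_id matches an id in authors. Walk through each book:
  - book 1 (The Long Road): author_id=NULL, no match -> dropped
  - book 2 (Stone Bridges): author_id=5 -> matches Smith
  - book 3 (Paper Boats): author_id=1 -> matches Mitchell
  - book 4 (The Blue Door): author_id=3 -> matches Nelson
  - book 5 (The Old House): author_id=NULL, no match -> dropped
So 2 of 5 rows are dropped.

SQL:
SELECT a.title, b.name AS author
FROM books a
INNER JOIN authors b ON a.author_id = b.id

Result:
title         | author  
--------------+---------
Stone Bridges | Smith   
Paper Boats   | Mitchell
The Blue Door | Nelson  


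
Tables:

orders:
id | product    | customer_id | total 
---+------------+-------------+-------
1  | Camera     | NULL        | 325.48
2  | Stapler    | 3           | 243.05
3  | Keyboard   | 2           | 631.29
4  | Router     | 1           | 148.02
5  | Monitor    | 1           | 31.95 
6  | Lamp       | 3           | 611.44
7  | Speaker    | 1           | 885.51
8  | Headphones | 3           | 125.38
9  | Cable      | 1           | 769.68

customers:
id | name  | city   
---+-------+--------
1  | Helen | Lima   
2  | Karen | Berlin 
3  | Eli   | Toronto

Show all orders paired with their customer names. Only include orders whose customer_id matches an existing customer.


INNER JOIN keeps only orders rows whose customer_id matches an id in customers. Walk through each order:
  - order 1 (Camera): customer_id=NULL, no match -> dropped
  - order 2 (Stapler): customer_id=3 -> matches Eli
  - order 3 (Keyboard): customer_id=2 -> matches Karen
  - order 4 (Router): customer_id=1 -> matches Helen
  - order 5 (Monitor): customer_id=1 -> matches Helen
  - order 6 (Lamp): customer_id=3 -> matches Eli
  - order 7 (Speaker): customer_id=1 -> matches Helen
  - order 8 (Headphones): customer_id=3 -> matches Eli
  - order 9 (Cable): customer_id=1 -> matches Helen
So 1 of 9 rows is dropped.

SQL:
SELECT a.product, b.name AS customer
FROM orders a
INNER JOIN customers b ON a.customer_id = b.id

Result:
product    | customer
-----------+---------
Stapler    | Eli     
Keyboard   | Karen   
Router     | Helen   
Monitor    | Helen   
Lamp       | Eli     
Speaker    | Helen   
Headphones | Eli     
Cable      | Helen   


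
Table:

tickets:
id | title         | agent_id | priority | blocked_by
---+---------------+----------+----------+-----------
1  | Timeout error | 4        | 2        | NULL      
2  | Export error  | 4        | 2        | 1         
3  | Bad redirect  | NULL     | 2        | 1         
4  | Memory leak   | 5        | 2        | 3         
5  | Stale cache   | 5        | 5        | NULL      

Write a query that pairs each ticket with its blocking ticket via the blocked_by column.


This is a self-join: tickets is joined to a second copy of itself, matching each row's blocked_by to another row's id. Use LEFT JOIN so rows with blocked_by=NULL are kept.
  - ticket 1 (Timeout error): blocked_by=NULL -> NULL
  - ticket 2 (Export error): blocked_by=1 -> Timeout error
  - ticket 3 (Bad redirect): blocked_by=1 -> Timeout error
  - ticket 4 (Memory leak): blocked_by=3 -> Bad redirect
  - ticket 5 (Stale cache): blocked_by=NULL -> NULL

SQL:
SELECT a.title AS item, b.title AS blocked_by
FROM tickets a
LEFT JOIN tickets b ON a.blocked_by = b.id

Result:
item          | blocked_by   
--------------+--------------
Timeout error | NULL         
Export error  | Timeout error
Bad redirect  | Timeout error
Memory leak   | Bad redirect 
Stale cache   | NULL         


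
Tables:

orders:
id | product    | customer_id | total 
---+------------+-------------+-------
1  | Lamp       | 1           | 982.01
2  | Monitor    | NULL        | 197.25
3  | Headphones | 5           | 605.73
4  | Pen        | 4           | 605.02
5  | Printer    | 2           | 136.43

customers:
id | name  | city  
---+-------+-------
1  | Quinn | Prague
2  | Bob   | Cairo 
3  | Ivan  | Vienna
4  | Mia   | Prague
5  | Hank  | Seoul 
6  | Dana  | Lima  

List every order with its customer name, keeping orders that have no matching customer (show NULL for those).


LEFT JOIN keeps every row from orders (the left table); where customer_id has no match in customers, the customer columns become NULL. Walk through each order:
  - order 1 (Lamp): customer_id=1 -> matches Quinn
  - order 2 (Monitor): customer_id=NULL, no match -> kept with NULL
  - order 3 (Headphones): customer_id=5 -> matches Hank
  - order 4 (Pen): customer_id=4 -> matches Mia
  - order 5 (Printer): customer_id=2 -> matches Bob
All 5 rows appear; 1 has NULL customer.

SQL:
SELECT a.product, b.name AS customer
FROM orders a
LEFT JOIN customers b ON a.customer_id = b.id

Result:
product    | customer
-----------+---------
Lamp       | Quinn   
Monitor    | NULL    
Headphones | Hank    
Pen        | Mia     
Printer    | Bob     


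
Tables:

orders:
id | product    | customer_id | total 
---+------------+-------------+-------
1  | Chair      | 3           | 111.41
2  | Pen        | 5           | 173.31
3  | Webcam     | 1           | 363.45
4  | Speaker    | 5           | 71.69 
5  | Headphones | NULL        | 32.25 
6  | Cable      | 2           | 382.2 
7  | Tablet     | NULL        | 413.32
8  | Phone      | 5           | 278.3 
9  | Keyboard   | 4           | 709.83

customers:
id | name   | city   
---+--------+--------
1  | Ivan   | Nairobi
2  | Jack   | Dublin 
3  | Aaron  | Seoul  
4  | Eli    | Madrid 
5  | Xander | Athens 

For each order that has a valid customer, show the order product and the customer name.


INNER JOIN keeps only orders rows whose customer_id matches an id in customers. Walk through each order:
  - order 1 (Chair): customer_id=3 -> matches Aaron
  - order 2 (Pen): customer_id=5 -> matches Xander
  - order 3 (Webcam): customer_id=1 -> matches Ivan
  - order 4 (Speaker): customer_id=5 -> matches Xander
  - order 5 (Headphones): customer_id=NULL, no match -> dropped
  - order 6 (Cable): customer_id=2 -> matches Jack
  - order 7 (Tablet): customer_id=NULL, no match -> dropped
  - order 8 (Phone): customer_id=5 -> matches Xander
  - order 9 (Keyboard): customer_id=4 -> matches Eli
So 2 of 9 rows are dropped.

SQL:
SELECT a.product, b.name AS customer
FROM orders a
INNER JOIN customers b ON a.customer_id = b.id

Result:
product  | customer
---------+---------
Chair    | Aaron   
Pen      | Xander  
Webcam   | Ivan    
Speaker  | Xander  
Cable    | Jack    
Phone    | Xander  
Keyboard | Eli     


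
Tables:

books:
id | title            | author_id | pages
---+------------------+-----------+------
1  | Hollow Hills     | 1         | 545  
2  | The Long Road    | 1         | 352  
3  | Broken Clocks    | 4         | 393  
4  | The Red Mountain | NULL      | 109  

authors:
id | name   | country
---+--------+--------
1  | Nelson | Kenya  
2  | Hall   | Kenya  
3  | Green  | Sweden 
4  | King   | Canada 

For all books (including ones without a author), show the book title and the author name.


LEFT JOIN keeps every row from books (the left table); where author_id has no match in authors, the author columns become NULL. Walk through each book:
  - book 1 (Hollow Hills): author_id=1 -> matches Nelson
  - book 2 (The Long Road): author_id=1 -> matches Nelson
  - book 3 (Broken Clocks): author_id=4 -> matches King
  - book 4 (The Red Mountain): author_id=NULL, no match -> kept with NULL
All 4 rows appear; 1 has NULL author.

SQL:
SELECT a.title, b.name AS author
FROM books a
LEFT JOIN authors b ON a.author_id = b.id

Result:
title            | author
-----------------+-------
Hollow Hills     | Nelson
The Long Road    | Nelson
Broken Clocks    | King  
The Red Mountain | NULL  


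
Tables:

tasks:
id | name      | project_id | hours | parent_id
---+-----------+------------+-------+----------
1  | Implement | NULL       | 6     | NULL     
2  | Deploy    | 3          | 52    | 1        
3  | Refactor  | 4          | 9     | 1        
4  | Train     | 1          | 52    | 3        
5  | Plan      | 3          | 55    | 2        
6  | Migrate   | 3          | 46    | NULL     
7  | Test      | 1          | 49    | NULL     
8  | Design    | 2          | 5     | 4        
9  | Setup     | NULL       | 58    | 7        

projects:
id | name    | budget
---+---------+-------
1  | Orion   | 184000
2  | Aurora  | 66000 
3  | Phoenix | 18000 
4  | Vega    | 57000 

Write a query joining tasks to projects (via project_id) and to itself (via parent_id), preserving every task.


Two LEFT JOINs from the same base table tasks: one to projects via project_id, one to tasks itself via parent_id. Both are LEFT so every task is preserved.
Match against projects:
  - task 1 (Implement): project_id=NULL, no match -> kept with NULL
  - task 2 (Deploy): project_id=3 -> matches Phoenix
  - task 3 (Refactor): project_id=4 -> matches Vega
  - task 4 (Train): project_id=1 -> matches Orion
  - task 5 (Plan): project_id=3 -> matches Phoenix
  - task 6 (Migrate): project_id=3 -> matches Phoenix
  - task 7 (Test): project_id=1 -> matches Orion
  - task 8 (Design): project_id=2 -> matches Aurora
  - task 9 (Setup): project_id=NULL, no match -> kept with NULL
Match against tasks (self):
  - task 1 (Implement): parent_id=NULL -> NULL
  - task 2 (Deploy): parent_id=1 -> Implement
  - task 3 (Refactor): parent_id=1 -> Implement
  - task 4 (Train): parent_id=3 -> Refactor
  - task 5 (Plan): parent_id=2 -> Deploy
  - task 6 (Migrate): parent_id=NULL -> NULL
  - task 7 (Test): parent_id=NULL -> NULL
  - task 8 (Design): parent_id=4 -> Train
  - task 9 (Setup): parent_id=7 -> Test

SQL:
SELECT a.name, b.name AS project, c.name AS parent
FROM tasks a
LEFT JOIN projects b ON a.project_id = b.id
LEFT JOIN tasks c ON a.parent_id = c.id

Result:
name      | project | parent   
----------+---------+----------
Implement | NULL    | NULL     
Deploy    | Phoenix | Implement
Refactor  | Vega    | Implement
Train     | Orion   | Refactor 
Plan      | Phoenix | Deploy   
Migrate   | Phoenix | NULL     
Test      | Orion   | NULL     
Design    | Aurora  | Train    
Setup     | NULL    | Test     


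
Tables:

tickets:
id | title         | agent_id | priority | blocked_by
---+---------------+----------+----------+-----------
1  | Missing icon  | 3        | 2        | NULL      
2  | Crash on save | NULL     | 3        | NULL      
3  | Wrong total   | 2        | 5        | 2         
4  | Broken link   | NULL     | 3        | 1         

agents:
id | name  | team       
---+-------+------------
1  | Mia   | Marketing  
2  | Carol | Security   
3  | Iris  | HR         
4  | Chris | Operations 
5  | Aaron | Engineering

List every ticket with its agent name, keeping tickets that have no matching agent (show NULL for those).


LEFT JOIN keeps every row from tickets (the left table); where agent_id has no match in agents, the agent columns become NULL. Walk through each ticket:
  - ticket 1 (Missing icon): agent_id=3 -> matches Iris
  - ticket 2 (Crash on save): agent_id=NULL, no match -> kept with NULL
  - ticket 3 (Wrong total): agent_id=2 -> matches Carol
  - ticket 4 (Broken link): agent_id=NULL, no match -> kept with NULL
All 4 rows appear; 2 have NULL agent.

SQL:
SELECT a.title, b.name AS agent
FROM tickets a
LEFT JOIN agents b ON a.agent_id = b.id

Result:
title         | agent
--------------+------
Missing icon  | Iris 
Crash on save | NULL 
Wrong total   | Carol
Broken link   | NULL 


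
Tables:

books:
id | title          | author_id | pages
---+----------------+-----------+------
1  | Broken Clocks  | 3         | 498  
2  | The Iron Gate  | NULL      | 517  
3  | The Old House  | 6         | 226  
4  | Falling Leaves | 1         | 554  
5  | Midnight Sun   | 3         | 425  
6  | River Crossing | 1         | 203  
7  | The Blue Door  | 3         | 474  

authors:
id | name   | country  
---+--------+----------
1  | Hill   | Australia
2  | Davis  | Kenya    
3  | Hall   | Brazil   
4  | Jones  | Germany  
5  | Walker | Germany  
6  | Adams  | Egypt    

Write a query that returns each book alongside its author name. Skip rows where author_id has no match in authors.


INNER JOIN keeps only books rows whose author_id matches an id in authors. Walk through each book:
  - book 1 (Broken Clocks): author_id=3 -> matches Hall
  - book 2 (The Iron Gate): author_id=NULL, no match -> dropped
  - book 3 (The Old House): author_id=6 -> matches Adams
  - book 4 (Falling Leaves): author_id=1 -> matches Hill
  - book 5 (Midnight Sun): author_id=3 -> matches Hall
  - book 6 (River Crossing): author_id=1 -> matches Hill
  - book 7 (The Blue Door): author_id=3 -> matches Hall
So 1 of 7 rows is dropped.

SQL:
SELECT a.title, b.name AS author
FROM books a
INNER JOIN authors b ON a.author_id = b.id

Result:
title          | author
---------------+-------
Broken Clocks  | Hall  
The Old House  | Adams 
Falling Leaves | Hill  
Midnight Sun   | Hall  
River Crossing | Hill  
The Blue Door  | Hall  


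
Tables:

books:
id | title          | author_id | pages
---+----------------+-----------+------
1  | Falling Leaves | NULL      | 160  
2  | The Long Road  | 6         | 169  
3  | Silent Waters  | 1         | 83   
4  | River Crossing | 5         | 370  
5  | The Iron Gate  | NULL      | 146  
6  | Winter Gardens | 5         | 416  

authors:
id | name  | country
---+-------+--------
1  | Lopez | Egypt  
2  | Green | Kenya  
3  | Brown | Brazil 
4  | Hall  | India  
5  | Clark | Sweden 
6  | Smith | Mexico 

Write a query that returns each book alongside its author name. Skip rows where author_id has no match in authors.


INNER JOIN keeps only books rows whose author_id matches an id in authors. Walk through each book:
  - book 1 (Falling Leaves): author_id=NULL, no match -> dropped
  - book 2 (The Long Road): author_id=6 -> matches Smith
  - book 3 (Silent Waters): author_id=1 -> matches Lopez
  - book 4 (River Crossing): author_id=5 -> matches Clark
  - book 5 (The Iron Gate): author_id=NULL, no match -> dropped
  - book 6 (Winter Gardens): author_id=5 -> matches Clark
So 2 of 6 rows are dropped.

SQL:
SELECT a.title, b.name AS author
FROM books a
INNER JOIN authors b ON a.author_id = b.id

Result:
title          | author
---------------+-------
The Long Road  | Smith 
Silent Waters  | Lopez 
River Crossing | Clark 
Winter Gardens | Clark 


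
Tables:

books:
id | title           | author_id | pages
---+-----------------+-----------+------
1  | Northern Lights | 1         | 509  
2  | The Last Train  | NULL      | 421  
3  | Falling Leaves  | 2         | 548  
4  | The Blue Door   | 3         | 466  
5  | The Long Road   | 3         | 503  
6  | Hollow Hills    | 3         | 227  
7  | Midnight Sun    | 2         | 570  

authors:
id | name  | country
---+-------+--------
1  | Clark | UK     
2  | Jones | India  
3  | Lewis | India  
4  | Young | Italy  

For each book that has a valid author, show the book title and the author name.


INNER JOIN keeps only books rows whose author_id matches an id in authors. Walk through each book:
  - book 1 (Northern Lights): author_id=1 -> matches Clark
  - book 2 (The Last Train): author_id=NULL, no match -> dropped
  - book 3 (Falling Leaves): author_id=2 -> matches Jones
  - book 4 (The Blue Door): author_id=3 -> matches Lewis
  - book 5 (The Long Road): author_id=3 -> matches Lewis
  - book 6 (Hollow Hills): author_id=3 -> matches Lewis
  - book 7 (Midnight Sun): author_id=2 -> matches Jones
So 1 of 7 rows is dropped.

SQL:
SELECT a.title, b.name AS author
FROM books a
INNER JOIN authors b ON a.author_id = b.id

Result:
title           | author
----------------+-------
Northern Lights | Clark 
Falling Leaves  | Jones 
The Blue Door   | Lewis 
The Long Road   | Lewis 
Hollow Hills    | Lewis 
Midnight Sun    | Jones 


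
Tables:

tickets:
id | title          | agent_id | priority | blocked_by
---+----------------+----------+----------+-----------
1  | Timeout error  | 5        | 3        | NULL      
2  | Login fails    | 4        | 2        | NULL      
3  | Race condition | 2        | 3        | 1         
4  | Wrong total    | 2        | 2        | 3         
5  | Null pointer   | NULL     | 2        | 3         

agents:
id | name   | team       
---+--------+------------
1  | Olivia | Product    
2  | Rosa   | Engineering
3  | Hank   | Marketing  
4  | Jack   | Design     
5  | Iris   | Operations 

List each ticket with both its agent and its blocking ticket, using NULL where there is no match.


Two LEFT JOINs from the same base table tickets: one to agents via agent_id, one to tickets itself via blocked_by. Both are LEFT so every ticket is preserved.
Match against agents:
  - ticket 1 (Timeout error): agent_id=5 -> matches Iris
  - ticket 2 (Login fails): agent_id=4 -> matches Jack
  - ticket 3 (Race condition): agent_id=2 -> matches Rosa
  - ticket 4 (Wrong total): agent_id=2 -> matches Rosa
  - ticket 5 (Null pointer): agent_id=NULL, no match -> kept with NULL
Match against tickets (self):
  - ticket 1 (Timeout error): blocked_by=NULL -> NULL
  - ticket 2 (Login fails): blocked_by=NULL -> NULL
  - ticket 3 (Race condition): blocked_by=1 -> Timeout error
  - ticket 4 (Wrong total): blocked_by=3 -> Race condition
  - ticket 5 (Null pointer): blocked_by=3 -> Race condition

SQL:
SELECT a.title, b.name AS agent, c.title AS blocked_by
FROM tickets a
LEFT JOIN agents b ON a.agent_id = b.id
LEFT JOIN tickets c ON a.blocked_by = c.id

Result:
title          | agent | blocked_by    
---------------+-------+---------------
Timeout error  | Iris  | NULL          
Login fails    | Jack  | NULL          
Race condition | Rosa  | Timeout error 
Wrong total    | Rosa  | Race condition
Null pointer   | NULL  | Race condition
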